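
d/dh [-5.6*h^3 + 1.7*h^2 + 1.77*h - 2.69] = -16.8*h^2 + 3.4*h + 1.77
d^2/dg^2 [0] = 0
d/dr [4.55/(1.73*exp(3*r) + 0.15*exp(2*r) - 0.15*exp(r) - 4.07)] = (-23.6145*exp(2*r) - 1.365*exp(r) + 0.6825)*exp(r)/(1.73*exp(3*r) + 0.15*exp(2*r) - 0.15*exp(r) - 4.07)^2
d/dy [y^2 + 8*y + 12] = 2*y + 8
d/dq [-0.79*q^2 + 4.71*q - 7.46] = 4.71 - 1.58*q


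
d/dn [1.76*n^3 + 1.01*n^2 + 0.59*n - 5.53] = 5.28*n^2 + 2.02*n + 0.59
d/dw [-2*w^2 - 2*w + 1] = -4*w - 2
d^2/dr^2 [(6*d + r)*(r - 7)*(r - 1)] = 12*d + 6*r - 16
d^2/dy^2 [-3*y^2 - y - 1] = -6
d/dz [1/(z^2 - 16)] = -2*z/(z^2 - 16)^2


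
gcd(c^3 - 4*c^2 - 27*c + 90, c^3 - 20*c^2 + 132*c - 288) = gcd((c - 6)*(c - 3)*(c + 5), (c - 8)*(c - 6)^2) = c - 6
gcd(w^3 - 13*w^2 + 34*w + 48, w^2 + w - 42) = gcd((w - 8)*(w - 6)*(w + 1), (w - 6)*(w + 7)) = w - 6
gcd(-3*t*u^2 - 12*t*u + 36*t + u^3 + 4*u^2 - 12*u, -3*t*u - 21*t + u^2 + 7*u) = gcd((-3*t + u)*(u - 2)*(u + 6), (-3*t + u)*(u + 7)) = 3*t - u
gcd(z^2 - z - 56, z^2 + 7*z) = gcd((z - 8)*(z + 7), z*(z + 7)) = z + 7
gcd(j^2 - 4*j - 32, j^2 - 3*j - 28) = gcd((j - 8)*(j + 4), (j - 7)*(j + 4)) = j + 4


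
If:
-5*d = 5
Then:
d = -1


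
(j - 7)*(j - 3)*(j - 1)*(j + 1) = j^4 - 10*j^3 + 20*j^2 + 10*j - 21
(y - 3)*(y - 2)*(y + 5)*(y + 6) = y^4 + 6*y^3 - 19*y^2 - 84*y + 180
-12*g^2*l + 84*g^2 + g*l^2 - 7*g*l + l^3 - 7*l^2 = (-3*g + l)*(4*g + l)*(l - 7)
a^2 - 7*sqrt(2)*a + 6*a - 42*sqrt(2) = (a + 6)*(a - 7*sqrt(2))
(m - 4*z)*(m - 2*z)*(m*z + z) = m^3*z - 6*m^2*z^2 + m^2*z + 8*m*z^3 - 6*m*z^2 + 8*z^3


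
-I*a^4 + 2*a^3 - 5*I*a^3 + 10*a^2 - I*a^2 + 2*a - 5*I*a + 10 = (a + 5)*(a - I)*(a + 2*I)*(-I*a + 1)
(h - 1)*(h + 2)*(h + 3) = h^3 + 4*h^2 + h - 6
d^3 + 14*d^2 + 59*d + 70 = (d + 2)*(d + 5)*(d + 7)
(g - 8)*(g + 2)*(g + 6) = g^3 - 52*g - 96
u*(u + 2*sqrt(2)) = u^2 + 2*sqrt(2)*u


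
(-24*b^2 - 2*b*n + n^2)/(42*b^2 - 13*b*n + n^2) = (-4*b - n)/(7*b - n)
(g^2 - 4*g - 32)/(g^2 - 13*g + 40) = (g + 4)/(g - 5)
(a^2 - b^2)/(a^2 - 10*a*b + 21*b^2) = (a^2 - b^2)/(a^2 - 10*a*b + 21*b^2)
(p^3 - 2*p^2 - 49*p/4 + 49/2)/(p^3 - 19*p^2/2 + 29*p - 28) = (p + 7/2)/(p - 4)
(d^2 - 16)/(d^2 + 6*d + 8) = (d - 4)/(d + 2)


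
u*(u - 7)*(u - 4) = u^3 - 11*u^2 + 28*u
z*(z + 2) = z^2 + 2*z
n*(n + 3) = n^2 + 3*n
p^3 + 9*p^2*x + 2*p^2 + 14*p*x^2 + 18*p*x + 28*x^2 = (p + 2)*(p + 2*x)*(p + 7*x)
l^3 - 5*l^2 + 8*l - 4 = (l - 2)^2*(l - 1)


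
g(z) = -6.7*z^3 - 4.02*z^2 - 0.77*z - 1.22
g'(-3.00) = -157.55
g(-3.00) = 145.81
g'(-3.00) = -157.55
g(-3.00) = 145.81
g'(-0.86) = -8.72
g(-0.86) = 0.73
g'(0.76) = -18.49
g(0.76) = -7.07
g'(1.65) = -68.76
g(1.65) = -43.53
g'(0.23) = -3.68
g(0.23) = -1.69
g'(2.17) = -112.87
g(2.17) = -90.28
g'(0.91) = -24.73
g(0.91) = -10.30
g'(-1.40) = -28.91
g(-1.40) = 10.36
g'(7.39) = -1157.89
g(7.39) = -2930.46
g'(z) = -20.1*z^2 - 8.04*z - 0.77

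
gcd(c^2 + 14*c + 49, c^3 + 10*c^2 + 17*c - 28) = c + 7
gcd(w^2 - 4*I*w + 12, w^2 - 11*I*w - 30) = w - 6*I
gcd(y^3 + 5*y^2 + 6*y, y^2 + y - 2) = y + 2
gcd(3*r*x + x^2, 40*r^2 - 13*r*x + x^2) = 1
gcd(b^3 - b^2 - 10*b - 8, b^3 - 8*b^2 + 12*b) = 1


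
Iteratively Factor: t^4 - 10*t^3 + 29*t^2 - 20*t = (t - 4)*(t^3 - 6*t^2 + 5*t) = (t - 4)*(t - 1)*(t^2 - 5*t) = t*(t - 4)*(t - 1)*(t - 5)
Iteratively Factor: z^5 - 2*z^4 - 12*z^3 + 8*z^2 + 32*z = (z + 2)*(z^4 - 4*z^3 - 4*z^2 + 16*z) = z*(z + 2)*(z^3 - 4*z^2 - 4*z + 16) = z*(z - 4)*(z + 2)*(z^2 - 4) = z*(z - 4)*(z + 2)^2*(z - 2)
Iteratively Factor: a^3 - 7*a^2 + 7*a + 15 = (a - 5)*(a^2 - 2*a - 3) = (a - 5)*(a - 3)*(a + 1)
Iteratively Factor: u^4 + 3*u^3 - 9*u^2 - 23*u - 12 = (u - 3)*(u^3 + 6*u^2 + 9*u + 4) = (u - 3)*(u + 1)*(u^2 + 5*u + 4) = (u - 3)*(u + 1)*(u + 4)*(u + 1)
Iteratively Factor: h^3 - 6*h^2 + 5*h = (h - 1)*(h^2 - 5*h) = (h - 5)*(h - 1)*(h)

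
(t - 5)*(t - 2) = t^2 - 7*t + 10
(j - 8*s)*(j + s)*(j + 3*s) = j^3 - 4*j^2*s - 29*j*s^2 - 24*s^3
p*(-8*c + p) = -8*c*p + p^2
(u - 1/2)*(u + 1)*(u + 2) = u^3 + 5*u^2/2 + u/2 - 1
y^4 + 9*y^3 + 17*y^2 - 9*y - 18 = (y - 1)*(y + 1)*(y + 3)*(y + 6)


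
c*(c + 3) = c^2 + 3*c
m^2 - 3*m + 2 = (m - 2)*(m - 1)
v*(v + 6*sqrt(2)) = v^2 + 6*sqrt(2)*v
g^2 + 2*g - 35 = (g - 5)*(g + 7)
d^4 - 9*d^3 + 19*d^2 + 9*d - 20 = (d - 5)*(d - 4)*(d - 1)*(d + 1)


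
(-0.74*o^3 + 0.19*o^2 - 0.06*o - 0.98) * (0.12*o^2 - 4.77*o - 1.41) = -0.0888*o^5 + 3.5526*o^4 + 0.1299*o^3 - 0.0993*o^2 + 4.7592*o + 1.3818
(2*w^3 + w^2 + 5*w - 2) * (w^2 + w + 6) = 2*w^5 + 3*w^4 + 18*w^3 + 9*w^2 + 28*w - 12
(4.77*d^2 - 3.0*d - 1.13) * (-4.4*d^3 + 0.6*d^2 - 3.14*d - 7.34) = -20.988*d^5 + 16.062*d^4 - 11.8058*d^3 - 26.2698*d^2 + 25.5682*d + 8.2942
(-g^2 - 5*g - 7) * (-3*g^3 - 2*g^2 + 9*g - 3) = 3*g^5 + 17*g^4 + 22*g^3 - 28*g^2 - 48*g + 21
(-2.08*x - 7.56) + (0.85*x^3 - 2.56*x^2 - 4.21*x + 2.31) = 0.85*x^3 - 2.56*x^2 - 6.29*x - 5.25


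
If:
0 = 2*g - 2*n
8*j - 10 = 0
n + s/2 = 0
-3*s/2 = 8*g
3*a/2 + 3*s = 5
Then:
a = 10/3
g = 0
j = 5/4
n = 0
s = 0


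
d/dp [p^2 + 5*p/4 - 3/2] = 2*p + 5/4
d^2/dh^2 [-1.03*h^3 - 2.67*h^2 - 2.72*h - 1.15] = -6.18*h - 5.34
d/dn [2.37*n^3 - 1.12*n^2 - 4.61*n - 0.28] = 7.11*n^2 - 2.24*n - 4.61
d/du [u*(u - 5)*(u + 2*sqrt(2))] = 3*u^2 - 10*u + 4*sqrt(2)*u - 10*sqrt(2)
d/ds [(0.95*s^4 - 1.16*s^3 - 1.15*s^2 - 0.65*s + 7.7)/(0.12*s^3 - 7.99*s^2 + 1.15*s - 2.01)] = (0.114*s^6 - 15.181*s^5 + 12.6839*s^4 - 10.15*s^3 - 2.2932*s^2 + 127.669*s - 7.5485)/(0.0144*s^6 - 1.9176*s^5 + 64.1161*s^4 - 18.8594*s^3 + 33.4423*s^2 - 4.623*s + 4.0401)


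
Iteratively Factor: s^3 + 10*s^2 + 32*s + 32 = (s + 2)*(s^2 + 8*s + 16) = (s + 2)*(s + 4)*(s + 4)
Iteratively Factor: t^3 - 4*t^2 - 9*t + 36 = (t - 3)*(t^2 - t - 12) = (t - 4)*(t - 3)*(t + 3)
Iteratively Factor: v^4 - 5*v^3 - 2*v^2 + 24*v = (v - 4)*(v^3 - v^2 - 6*v) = (v - 4)*(v - 3)*(v^2 + 2*v) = (v - 4)*(v - 3)*(v + 2)*(v)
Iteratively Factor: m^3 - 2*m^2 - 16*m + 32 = (m + 4)*(m^2 - 6*m + 8) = (m - 2)*(m + 4)*(m - 4)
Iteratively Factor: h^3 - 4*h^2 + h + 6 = (h - 3)*(h^2 - h - 2) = (h - 3)*(h - 2)*(h + 1)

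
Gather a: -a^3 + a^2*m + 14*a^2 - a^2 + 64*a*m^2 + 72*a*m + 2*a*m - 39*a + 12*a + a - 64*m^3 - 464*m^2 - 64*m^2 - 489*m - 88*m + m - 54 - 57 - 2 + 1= -a^3 + a^2*(m + 13) + a*(64*m^2 + 74*m - 26) - 64*m^3 - 528*m^2 - 576*m - 112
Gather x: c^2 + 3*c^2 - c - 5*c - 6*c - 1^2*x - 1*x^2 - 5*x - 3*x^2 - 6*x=4*c^2 - 12*c - 4*x^2 - 12*x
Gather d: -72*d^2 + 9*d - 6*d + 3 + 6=-72*d^2 + 3*d + 9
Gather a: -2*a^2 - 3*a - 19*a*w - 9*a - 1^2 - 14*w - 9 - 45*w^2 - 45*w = -2*a^2 + a*(-19*w - 12) - 45*w^2 - 59*w - 10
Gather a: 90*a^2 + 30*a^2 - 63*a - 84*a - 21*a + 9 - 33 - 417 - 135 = 120*a^2 - 168*a - 576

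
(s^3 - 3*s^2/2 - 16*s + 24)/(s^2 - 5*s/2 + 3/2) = (s^2 - 16)/(s - 1)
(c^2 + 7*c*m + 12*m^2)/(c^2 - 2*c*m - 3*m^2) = (c^2 + 7*c*m + 12*m^2)/(c^2 - 2*c*m - 3*m^2)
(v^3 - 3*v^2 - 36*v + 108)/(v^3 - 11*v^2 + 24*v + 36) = (v^2 + 3*v - 18)/(v^2 - 5*v - 6)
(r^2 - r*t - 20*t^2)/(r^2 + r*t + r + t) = (r^2 - r*t - 20*t^2)/(r^2 + r*t + r + t)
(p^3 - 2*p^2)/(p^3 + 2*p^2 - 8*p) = p/(p + 4)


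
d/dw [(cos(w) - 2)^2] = 2*(2 - cos(w))*sin(w)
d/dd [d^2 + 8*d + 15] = 2*d + 8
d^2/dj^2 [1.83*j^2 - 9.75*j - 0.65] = 3.66000000000000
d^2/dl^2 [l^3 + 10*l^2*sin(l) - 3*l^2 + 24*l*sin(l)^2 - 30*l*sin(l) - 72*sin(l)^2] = -10*l^2*sin(l) + 30*l*sin(l) + 40*l*cos(l) + 48*l*cos(2*l) + 6*l + 20*sin(l) + 48*sin(2*l) - 60*cos(l) - 144*cos(2*l) - 6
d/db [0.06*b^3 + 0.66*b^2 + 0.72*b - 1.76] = 0.18*b^2 + 1.32*b + 0.72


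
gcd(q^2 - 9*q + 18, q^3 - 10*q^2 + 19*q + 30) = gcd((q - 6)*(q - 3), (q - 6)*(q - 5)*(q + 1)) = q - 6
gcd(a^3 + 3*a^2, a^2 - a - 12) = a + 3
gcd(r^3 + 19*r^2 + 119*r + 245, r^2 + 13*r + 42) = r + 7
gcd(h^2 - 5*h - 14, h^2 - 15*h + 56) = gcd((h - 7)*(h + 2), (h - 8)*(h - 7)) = h - 7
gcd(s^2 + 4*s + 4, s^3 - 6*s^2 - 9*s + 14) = s + 2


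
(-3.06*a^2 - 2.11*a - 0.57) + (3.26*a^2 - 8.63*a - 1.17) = 0.2*a^2 - 10.74*a - 1.74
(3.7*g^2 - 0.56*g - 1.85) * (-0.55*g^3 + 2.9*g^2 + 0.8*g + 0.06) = -2.035*g^5 + 11.038*g^4 + 2.3535*g^3 - 5.591*g^2 - 1.5136*g - 0.111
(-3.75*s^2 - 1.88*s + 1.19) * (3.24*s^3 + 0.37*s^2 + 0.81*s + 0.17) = -12.15*s^5 - 7.4787*s^4 + 0.1225*s^3 - 1.72*s^2 + 0.6443*s + 0.2023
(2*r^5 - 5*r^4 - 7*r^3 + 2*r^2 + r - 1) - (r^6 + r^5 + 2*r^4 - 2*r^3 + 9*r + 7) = -r^6 + r^5 - 7*r^4 - 5*r^3 + 2*r^2 - 8*r - 8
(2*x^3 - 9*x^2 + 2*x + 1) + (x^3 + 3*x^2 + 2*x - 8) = 3*x^3 - 6*x^2 + 4*x - 7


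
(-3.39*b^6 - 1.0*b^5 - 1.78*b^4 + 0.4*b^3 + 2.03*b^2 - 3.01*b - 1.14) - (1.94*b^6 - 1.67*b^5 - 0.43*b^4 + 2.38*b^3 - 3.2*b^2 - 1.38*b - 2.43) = -5.33*b^6 + 0.67*b^5 - 1.35*b^4 - 1.98*b^3 + 5.23*b^2 - 1.63*b + 1.29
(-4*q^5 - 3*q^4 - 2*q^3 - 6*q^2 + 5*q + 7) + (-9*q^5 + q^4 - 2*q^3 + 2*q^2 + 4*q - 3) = -13*q^5 - 2*q^4 - 4*q^3 - 4*q^2 + 9*q + 4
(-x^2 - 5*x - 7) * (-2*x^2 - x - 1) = 2*x^4 + 11*x^3 + 20*x^2 + 12*x + 7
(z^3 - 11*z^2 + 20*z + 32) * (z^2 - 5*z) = z^5 - 16*z^4 + 75*z^3 - 68*z^2 - 160*z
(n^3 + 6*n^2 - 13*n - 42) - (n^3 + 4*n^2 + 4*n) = 2*n^2 - 17*n - 42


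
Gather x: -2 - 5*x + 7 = 5 - 5*x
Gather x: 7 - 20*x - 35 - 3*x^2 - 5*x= -3*x^2 - 25*x - 28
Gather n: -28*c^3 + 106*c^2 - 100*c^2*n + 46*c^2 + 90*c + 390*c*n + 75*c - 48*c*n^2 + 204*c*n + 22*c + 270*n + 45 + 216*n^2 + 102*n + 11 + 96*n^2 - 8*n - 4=-28*c^3 + 152*c^2 + 187*c + n^2*(312 - 48*c) + n*(-100*c^2 + 594*c + 364) + 52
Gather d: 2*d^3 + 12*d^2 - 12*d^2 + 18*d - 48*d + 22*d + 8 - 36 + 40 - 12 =2*d^3 - 8*d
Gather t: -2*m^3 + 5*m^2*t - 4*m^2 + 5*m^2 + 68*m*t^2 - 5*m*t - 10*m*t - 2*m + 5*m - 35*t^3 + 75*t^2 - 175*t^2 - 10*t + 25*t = -2*m^3 + m^2 + 3*m - 35*t^3 + t^2*(68*m - 100) + t*(5*m^2 - 15*m + 15)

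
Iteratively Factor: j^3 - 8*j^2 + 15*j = (j - 3)*(j^2 - 5*j) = j*(j - 3)*(j - 5)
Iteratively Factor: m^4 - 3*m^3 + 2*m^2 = (m)*(m^3 - 3*m^2 + 2*m) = m*(m - 2)*(m^2 - m) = m^2*(m - 2)*(m - 1)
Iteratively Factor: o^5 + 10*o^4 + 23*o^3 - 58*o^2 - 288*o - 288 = (o + 4)*(o^4 + 6*o^3 - o^2 - 54*o - 72) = (o + 4)^2*(o^3 + 2*o^2 - 9*o - 18) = (o - 3)*(o + 4)^2*(o^2 + 5*o + 6) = (o - 3)*(o + 3)*(o + 4)^2*(o + 2)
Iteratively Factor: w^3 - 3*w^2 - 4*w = (w)*(w^2 - 3*w - 4) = w*(w - 4)*(w + 1)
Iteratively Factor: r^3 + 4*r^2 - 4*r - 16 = (r + 4)*(r^2 - 4) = (r + 2)*(r + 4)*(r - 2)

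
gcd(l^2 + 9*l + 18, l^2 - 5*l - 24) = l + 3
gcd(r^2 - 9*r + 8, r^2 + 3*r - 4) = r - 1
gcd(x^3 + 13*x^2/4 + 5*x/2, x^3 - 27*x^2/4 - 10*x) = x^2 + 5*x/4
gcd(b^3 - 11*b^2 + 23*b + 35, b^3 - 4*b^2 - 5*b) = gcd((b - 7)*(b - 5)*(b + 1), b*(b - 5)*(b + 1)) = b^2 - 4*b - 5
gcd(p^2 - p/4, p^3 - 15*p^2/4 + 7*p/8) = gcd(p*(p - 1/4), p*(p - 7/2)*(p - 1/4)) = p^2 - p/4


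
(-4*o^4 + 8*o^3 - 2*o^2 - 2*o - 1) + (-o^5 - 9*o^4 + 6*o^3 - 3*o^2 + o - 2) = -o^5 - 13*o^4 + 14*o^3 - 5*o^2 - o - 3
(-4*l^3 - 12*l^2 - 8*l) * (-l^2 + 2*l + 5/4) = 4*l^5 + 4*l^4 - 21*l^3 - 31*l^2 - 10*l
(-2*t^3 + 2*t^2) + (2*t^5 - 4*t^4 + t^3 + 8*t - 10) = 2*t^5 - 4*t^4 - t^3 + 2*t^2 + 8*t - 10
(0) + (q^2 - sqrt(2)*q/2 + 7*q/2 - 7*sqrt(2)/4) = q^2 - sqrt(2)*q/2 + 7*q/2 - 7*sqrt(2)/4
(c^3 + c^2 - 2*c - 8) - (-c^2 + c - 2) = c^3 + 2*c^2 - 3*c - 6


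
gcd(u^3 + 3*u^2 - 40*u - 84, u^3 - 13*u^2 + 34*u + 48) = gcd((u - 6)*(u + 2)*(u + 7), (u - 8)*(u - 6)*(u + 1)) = u - 6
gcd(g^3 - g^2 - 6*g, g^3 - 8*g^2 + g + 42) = g^2 - g - 6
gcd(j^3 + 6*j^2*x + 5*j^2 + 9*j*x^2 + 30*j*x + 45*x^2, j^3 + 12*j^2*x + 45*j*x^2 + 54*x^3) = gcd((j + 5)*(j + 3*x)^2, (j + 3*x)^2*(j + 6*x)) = j^2 + 6*j*x + 9*x^2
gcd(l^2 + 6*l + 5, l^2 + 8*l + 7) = l + 1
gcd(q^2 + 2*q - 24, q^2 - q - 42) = q + 6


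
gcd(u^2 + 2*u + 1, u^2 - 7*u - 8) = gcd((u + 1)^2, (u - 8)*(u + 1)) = u + 1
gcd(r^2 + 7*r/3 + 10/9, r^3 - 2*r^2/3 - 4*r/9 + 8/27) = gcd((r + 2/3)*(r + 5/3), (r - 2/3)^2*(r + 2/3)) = r + 2/3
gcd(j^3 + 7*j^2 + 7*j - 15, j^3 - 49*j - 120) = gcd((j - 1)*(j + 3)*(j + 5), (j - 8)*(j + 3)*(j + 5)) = j^2 + 8*j + 15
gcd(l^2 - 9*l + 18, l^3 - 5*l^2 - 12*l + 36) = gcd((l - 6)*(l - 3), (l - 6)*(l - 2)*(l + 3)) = l - 6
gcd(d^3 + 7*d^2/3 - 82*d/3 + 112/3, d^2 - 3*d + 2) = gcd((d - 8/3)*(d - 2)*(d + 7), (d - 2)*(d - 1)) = d - 2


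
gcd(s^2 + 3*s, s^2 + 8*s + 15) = s + 3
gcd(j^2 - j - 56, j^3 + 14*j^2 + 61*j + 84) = j + 7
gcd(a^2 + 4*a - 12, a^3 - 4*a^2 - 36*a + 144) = a + 6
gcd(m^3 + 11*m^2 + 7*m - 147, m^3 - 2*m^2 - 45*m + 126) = m^2 + 4*m - 21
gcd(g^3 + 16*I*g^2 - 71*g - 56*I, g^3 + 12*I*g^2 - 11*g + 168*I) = g^2 + 15*I*g - 56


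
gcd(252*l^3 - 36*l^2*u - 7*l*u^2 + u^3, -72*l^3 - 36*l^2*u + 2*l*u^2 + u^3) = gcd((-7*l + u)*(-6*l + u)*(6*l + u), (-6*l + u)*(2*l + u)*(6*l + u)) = -36*l^2 + u^2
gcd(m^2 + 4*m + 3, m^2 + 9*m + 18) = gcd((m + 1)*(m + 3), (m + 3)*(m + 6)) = m + 3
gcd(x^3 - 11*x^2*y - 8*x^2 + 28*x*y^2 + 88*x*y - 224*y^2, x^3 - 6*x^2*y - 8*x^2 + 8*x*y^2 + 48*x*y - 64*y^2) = x^2 - 4*x*y - 8*x + 32*y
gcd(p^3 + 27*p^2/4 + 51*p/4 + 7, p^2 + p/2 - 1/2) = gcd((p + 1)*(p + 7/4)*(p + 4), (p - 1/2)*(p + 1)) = p + 1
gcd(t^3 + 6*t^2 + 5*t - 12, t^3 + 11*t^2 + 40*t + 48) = t^2 + 7*t + 12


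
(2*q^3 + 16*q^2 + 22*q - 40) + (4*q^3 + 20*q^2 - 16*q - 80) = 6*q^3 + 36*q^2 + 6*q - 120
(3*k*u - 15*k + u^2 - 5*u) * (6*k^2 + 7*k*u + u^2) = 18*k^3*u - 90*k^3 + 27*k^2*u^2 - 135*k^2*u + 10*k*u^3 - 50*k*u^2 + u^4 - 5*u^3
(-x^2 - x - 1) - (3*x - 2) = -x^2 - 4*x + 1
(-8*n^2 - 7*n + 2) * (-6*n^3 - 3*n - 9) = 48*n^5 + 42*n^4 + 12*n^3 + 93*n^2 + 57*n - 18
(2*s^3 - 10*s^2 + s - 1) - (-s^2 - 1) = 2*s^3 - 9*s^2 + s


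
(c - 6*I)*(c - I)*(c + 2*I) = c^3 - 5*I*c^2 + 8*c - 12*I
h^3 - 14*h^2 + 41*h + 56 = (h - 8)*(h - 7)*(h + 1)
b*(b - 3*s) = b^2 - 3*b*s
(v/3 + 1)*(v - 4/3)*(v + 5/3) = v^3/3 + 10*v^2/9 - 11*v/27 - 20/9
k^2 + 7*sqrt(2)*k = k*(k + 7*sqrt(2))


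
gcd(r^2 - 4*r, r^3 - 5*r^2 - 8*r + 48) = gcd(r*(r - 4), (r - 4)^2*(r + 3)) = r - 4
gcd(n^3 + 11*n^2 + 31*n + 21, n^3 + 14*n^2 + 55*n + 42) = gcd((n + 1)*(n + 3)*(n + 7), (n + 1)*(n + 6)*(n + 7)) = n^2 + 8*n + 7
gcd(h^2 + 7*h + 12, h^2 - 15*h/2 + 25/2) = 1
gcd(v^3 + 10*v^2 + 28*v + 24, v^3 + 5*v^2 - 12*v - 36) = v^2 + 8*v + 12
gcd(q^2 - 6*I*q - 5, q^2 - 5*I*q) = q - 5*I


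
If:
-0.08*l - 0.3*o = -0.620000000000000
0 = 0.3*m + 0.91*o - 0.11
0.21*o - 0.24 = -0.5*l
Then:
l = -0.44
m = -6.26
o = 2.18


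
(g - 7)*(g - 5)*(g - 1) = g^3 - 13*g^2 + 47*g - 35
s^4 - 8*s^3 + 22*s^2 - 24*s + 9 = (s - 3)^2*(s - 1)^2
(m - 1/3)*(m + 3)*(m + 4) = m^3 + 20*m^2/3 + 29*m/3 - 4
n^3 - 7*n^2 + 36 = (n - 6)*(n - 3)*(n + 2)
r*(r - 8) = r^2 - 8*r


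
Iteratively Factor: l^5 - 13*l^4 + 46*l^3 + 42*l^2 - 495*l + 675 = (l - 3)*(l^4 - 10*l^3 + 16*l^2 + 90*l - 225) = (l - 3)*(l + 3)*(l^3 - 13*l^2 + 55*l - 75) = (l - 3)^2*(l + 3)*(l^2 - 10*l + 25) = (l - 5)*(l - 3)^2*(l + 3)*(l - 5)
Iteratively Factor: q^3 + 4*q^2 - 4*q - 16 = (q + 4)*(q^2 - 4) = (q + 2)*(q + 4)*(q - 2)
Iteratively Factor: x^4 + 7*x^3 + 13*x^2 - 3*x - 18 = (x - 1)*(x^3 + 8*x^2 + 21*x + 18) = (x - 1)*(x + 2)*(x^2 + 6*x + 9) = (x - 1)*(x + 2)*(x + 3)*(x + 3)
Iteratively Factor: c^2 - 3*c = (c)*(c - 3)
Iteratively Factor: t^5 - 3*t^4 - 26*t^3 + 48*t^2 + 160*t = (t + 2)*(t^4 - 5*t^3 - 16*t^2 + 80*t) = (t - 4)*(t + 2)*(t^3 - t^2 - 20*t) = (t - 4)*(t + 2)*(t + 4)*(t^2 - 5*t) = (t - 5)*(t - 4)*(t + 2)*(t + 4)*(t)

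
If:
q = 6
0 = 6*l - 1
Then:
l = 1/6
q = 6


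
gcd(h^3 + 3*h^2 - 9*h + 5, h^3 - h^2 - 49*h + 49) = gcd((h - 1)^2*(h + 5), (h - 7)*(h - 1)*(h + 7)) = h - 1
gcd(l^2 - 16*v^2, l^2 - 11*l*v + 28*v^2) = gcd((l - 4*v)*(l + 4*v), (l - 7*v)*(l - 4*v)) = -l + 4*v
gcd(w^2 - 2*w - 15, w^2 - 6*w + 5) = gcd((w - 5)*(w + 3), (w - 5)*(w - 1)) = w - 5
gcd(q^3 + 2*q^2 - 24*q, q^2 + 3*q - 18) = q + 6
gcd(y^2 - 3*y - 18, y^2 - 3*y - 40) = 1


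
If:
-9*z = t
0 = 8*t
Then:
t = 0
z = 0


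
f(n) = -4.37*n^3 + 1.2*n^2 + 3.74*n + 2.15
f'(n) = -13.11*n^2 + 2.4*n + 3.74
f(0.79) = 3.70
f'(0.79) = -2.55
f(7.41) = -1682.26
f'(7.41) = -698.32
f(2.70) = -65.02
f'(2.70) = -85.35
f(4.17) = -278.26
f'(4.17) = -214.22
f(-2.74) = 90.81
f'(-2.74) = -101.26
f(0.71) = 3.85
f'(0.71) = -1.16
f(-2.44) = 63.65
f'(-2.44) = -80.17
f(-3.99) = 283.92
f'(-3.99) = -214.55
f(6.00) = -876.13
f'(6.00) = -453.82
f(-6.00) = 966.83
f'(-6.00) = -482.62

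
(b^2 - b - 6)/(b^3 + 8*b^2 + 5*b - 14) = (b - 3)/(b^2 + 6*b - 7)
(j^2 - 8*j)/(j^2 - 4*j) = (j - 8)/(j - 4)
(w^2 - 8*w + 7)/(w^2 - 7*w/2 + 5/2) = 2*(w - 7)/(2*w - 5)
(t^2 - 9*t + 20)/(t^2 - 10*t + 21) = (t^2 - 9*t + 20)/(t^2 - 10*t + 21)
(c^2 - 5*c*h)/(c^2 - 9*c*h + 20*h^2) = c/(c - 4*h)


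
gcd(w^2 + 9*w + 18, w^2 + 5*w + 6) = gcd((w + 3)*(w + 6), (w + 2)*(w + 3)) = w + 3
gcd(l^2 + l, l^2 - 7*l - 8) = l + 1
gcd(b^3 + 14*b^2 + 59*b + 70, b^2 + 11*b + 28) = b + 7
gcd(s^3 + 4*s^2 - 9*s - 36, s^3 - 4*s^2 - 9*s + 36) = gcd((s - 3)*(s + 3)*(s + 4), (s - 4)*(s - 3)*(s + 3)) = s^2 - 9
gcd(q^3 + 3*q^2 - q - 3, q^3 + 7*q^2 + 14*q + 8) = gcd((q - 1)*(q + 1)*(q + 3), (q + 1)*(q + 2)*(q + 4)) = q + 1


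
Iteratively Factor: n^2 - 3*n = (n - 3)*(n)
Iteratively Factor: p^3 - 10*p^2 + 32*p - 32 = (p - 4)*(p^2 - 6*p + 8) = (p - 4)*(p - 2)*(p - 4)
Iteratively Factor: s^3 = (s)*(s^2) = s^2*(s)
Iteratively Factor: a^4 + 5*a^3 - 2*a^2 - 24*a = (a + 4)*(a^3 + a^2 - 6*a) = (a - 2)*(a + 4)*(a^2 + 3*a) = (a - 2)*(a + 3)*(a + 4)*(a)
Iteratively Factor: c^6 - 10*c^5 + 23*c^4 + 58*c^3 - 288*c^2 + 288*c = (c + 3)*(c^5 - 13*c^4 + 62*c^3 - 128*c^2 + 96*c) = c*(c + 3)*(c^4 - 13*c^3 + 62*c^2 - 128*c + 96) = c*(c - 4)*(c + 3)*(c^3 - 9*c^2 + 26*c - 24) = c*(c - 4)*(c - 3)*(c + 3)*(c^2 - 6*c + 8) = c*(c - 4)^2*(c - 3)*(c + 3)*(c - 2)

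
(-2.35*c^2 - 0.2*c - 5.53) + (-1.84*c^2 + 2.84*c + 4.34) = -4.19*c^2 + 2.64*c - 1.19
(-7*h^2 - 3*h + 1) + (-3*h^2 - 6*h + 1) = -10*h^2 - 9*h + 2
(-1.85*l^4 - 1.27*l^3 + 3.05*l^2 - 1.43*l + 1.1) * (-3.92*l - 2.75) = 7.252*l^5 + 10.0659*l^4 - 8.4635*l^3 - 2.7819*l^2 - 0.379500000000001*l - 3.025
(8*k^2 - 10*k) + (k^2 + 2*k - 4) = 9*k^2 - 8*k - 4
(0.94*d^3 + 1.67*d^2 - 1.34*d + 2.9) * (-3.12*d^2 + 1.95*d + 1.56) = -2.9328*d^5 - 3.3774*d^4 + 8.9037*d^3 - 9.0558*d^2 + 3.5646*d + 4.524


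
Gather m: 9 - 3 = 6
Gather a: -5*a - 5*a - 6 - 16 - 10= -10*a - 32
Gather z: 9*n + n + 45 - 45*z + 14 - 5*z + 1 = 10*n - 50*z + 60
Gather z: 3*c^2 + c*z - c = 3*c^2 + c*z - c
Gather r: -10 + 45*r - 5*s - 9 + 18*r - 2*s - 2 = 63*r - 7*s - 21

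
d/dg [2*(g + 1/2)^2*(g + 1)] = (g + 1/2)*(6*g + 5)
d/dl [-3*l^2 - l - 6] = -6*l - 1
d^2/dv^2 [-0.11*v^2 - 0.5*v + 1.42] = -0.220000000000000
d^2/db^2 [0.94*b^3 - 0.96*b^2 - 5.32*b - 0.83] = 5.64*b - 1.92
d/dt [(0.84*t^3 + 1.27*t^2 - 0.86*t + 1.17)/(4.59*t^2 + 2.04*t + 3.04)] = (3.8556*t^4 + 3.4272*t^3 + 14.199*t^2 - 3.019*t - 5.0012)/(21.0681*t^4 + 18.7272*t^3 + 32.0688*t^2 + 12.4032*t + 9.2416)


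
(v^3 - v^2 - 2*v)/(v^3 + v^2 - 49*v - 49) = v*(v - 2)/(v^2 - 49)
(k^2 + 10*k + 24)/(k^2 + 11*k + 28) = (k + 6)/(k + 7)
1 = 1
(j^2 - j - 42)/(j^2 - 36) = (j - 7)/(j - 6)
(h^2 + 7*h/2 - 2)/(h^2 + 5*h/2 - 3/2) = (h + 4)/(h + 3)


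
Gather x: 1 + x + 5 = x + 6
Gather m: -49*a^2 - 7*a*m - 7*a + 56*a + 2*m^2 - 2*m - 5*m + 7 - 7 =-49*a^2 + 49*a + 2*m^2 + m*(-7*a - 7)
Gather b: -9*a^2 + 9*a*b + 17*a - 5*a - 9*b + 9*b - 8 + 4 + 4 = -9*a^2 + 9*a*b + 12*a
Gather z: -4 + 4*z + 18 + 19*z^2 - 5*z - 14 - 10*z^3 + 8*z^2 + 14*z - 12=-10*z^3 + 27*z^2 + 13*z - 12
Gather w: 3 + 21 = 24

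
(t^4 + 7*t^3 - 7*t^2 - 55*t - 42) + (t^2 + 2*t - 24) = t^4 + 7*t^3 - 6*t^2 - 53*t - 66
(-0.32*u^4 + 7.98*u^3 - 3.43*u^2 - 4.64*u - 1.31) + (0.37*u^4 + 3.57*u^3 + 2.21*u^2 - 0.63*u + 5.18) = 0.05*u^4 + 11.55*u^3 - 1.22*u^2 - 5.27*u + 3.87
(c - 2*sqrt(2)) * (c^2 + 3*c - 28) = c^3 - 2*sqrt(2)*c^2 + 3*c^2 - 28*c - 6*sqrt(2)*c + 56*sqrt(2)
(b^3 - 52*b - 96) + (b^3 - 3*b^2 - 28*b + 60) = 2*b^3 - 3*b^2 - 80*b - 36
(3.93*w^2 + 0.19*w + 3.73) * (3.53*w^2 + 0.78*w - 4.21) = 13.8729*w^4 + 3.7361*w^3 - 3.2302*w^2 + 2.1095*w - 15.7033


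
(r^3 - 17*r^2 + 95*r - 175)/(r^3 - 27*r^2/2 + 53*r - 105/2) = 2*(r - 5)/(2*r - 3)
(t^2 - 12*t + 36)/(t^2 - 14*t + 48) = (t - 6)/(t - 8)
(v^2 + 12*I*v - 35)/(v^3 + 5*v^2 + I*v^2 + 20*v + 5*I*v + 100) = (v + 7*I)/(v^2 + v*(5 - 4*I) - 20*I)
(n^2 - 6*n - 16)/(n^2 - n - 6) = (n - 8)/(n - 3)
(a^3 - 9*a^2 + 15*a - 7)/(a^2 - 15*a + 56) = (a^2 - 2*a + 1)/(a - 8)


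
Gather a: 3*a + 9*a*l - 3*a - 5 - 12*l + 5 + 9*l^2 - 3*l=9*a*l + 9*l^2 - 15*l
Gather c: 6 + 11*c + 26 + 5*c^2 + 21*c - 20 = 5*c^2 + 32*c + 12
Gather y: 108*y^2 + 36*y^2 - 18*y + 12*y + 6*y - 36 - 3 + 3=144*y^2 - 36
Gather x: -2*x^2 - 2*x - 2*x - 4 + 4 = -2*x^2 - 4*x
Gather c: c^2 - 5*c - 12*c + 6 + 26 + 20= c^2 - 17*c + 52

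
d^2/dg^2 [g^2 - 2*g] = 2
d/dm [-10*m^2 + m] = 1 - 20*m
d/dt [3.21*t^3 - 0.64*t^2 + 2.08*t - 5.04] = 9.63*t^2 - 1.28*t + 2.08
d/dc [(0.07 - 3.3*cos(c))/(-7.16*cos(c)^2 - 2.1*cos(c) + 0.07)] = (23.628*cos(c)^2 - 1.0024*cos(c) + 0.084)*sin(c)/(51.2656*cos(c)^4 + 30.072*cos(c)^3 + 3.4076*cos(c)^2 - 0.294*cos(c) + 0.0049)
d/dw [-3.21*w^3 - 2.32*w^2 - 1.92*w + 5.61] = -9.63*w^2 - 4.64*w - 1.92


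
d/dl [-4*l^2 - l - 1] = -8*l - 1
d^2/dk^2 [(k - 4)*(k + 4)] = 2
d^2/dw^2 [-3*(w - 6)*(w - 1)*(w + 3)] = 24 - 18*w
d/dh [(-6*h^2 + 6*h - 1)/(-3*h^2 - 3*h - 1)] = 3*(12*h^2 + 2*h - 3)/(9*h^4 + 18*h^3 + 15*h^2 + 6*h + 1)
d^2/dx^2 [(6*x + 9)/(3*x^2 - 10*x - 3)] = 6*((11 - 18*x)*(-3*x^2 + 10*x + 3) - 4*(2*x + 3)*(3*x - 5)^2)/(-3*x^2 + 10*x + 3)^3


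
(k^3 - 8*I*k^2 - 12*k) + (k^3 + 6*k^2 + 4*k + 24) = 2*k^3 + 6*k^2 - 8*I*k^2 - 8*k + 24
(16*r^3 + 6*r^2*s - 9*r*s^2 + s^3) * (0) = 0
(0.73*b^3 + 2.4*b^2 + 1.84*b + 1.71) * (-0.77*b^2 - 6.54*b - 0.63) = -0.5621*b^5 - 6.6222*b^4 - 17.5727*b^3 - 14.8623*b^2 - 12.3426*b - 1.0773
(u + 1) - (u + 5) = -4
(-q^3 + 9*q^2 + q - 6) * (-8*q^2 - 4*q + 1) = 8*q^5 - 68*q^4 - 45*q^3 + 53*q^2 + 25*q - 6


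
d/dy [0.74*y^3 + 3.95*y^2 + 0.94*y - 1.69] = 2.22*y^2 + 7.9*y + 0.94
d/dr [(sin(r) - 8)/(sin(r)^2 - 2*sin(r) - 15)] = (16*sin(r) + cos(r)^2 - 32)*cos(r)/((sin(r) - 5)^2*(sin(r) + 3)^2)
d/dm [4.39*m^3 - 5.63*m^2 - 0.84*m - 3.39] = 13.17*m^2 - 11.26*m - 0.84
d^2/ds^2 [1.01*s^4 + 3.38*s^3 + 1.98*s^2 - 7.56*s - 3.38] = 12.12*s^2 + 20.28*s + 3.96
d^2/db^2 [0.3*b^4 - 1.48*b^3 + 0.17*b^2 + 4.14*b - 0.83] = 3.6*b^2 - 8.88*b + 0.34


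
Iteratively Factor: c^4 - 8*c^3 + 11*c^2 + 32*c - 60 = (c - 3)*(c^3 - 5*c^2 - 4*c + 20) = (c - 3)*(c + 2)*(c^2 - 7*c + 10) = (c - 3)*(c - 2)*(c + 2)*(c - 5)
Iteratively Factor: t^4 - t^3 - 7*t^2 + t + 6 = (t - 1)*(t^3 - 7*t - 6) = (t - 3)*(t - 1)*(t^2 + 3*t + 2) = (t - 3)*(t - 1)*(t + 2)*(t + 1)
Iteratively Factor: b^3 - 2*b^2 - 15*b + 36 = (b + 4)*(b^2 - 6*b + 9) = (b - 3)*(b + 4)*(b - 3)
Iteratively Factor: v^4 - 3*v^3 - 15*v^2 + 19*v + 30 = (v - 5)*(v^3 + 2*v^2 - 5*v - 6) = (v - 5)*(v + 3)*(v^2 - v - 2) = (v - 5)*(v - 2)*(v + 3)*(v + 1)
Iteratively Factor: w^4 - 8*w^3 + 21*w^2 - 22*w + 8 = (w - 4)*(w^3 - 4*w^2 + 5*w - 2) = (w - 4)*(w - 2)*(w^2 - 2*w + 1) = (w - 4)*(w - 2)*(w - 1)*(w - 1)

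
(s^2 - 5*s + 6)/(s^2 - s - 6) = (s - 2)/(s + 2)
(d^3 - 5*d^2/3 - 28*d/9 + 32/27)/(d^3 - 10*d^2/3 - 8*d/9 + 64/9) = (d - 1/3)/(d - 2)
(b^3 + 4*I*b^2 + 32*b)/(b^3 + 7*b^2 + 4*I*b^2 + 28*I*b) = (b^2 + 4*I*b + 32)/(b^2 + b*(7 + 4*I) + 28*I)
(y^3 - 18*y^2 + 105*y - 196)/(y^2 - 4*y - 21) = (y^2 - 11*y + 28)/(y + 3)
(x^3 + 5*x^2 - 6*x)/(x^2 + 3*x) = (x^2 + 5*x - 6)/(x + 3)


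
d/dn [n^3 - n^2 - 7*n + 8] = 3*n^2 - 2*n - 7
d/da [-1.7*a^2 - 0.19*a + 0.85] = -3.4*a - 0.19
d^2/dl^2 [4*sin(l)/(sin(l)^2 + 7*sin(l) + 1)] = 4*(-sin(l)*cos(l)^2 - 6*sin(l) + 7*cos(l)^2 - 21)*cos(l)^2/(sin(l)^2 + 7*sin(l) + 1)^3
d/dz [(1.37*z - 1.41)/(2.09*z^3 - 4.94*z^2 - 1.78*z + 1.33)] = (-5.7266*z^3 + 15.6085*z^2 - 13.9308*z - 0.6877)/(4.3681*z^6 - 20.6492*z^5 + 16.9632*z^4 + 23.1458*z^3 - 9.972*z^2 - 4.7348*z + 1.7689)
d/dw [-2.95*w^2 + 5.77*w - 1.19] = 5.77 - 5.9*w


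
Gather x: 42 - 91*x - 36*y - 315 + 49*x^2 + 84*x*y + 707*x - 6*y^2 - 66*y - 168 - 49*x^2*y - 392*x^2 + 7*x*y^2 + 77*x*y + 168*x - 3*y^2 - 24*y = x^2*(-49*y - 343) + x*(7*y^2 + 161*y + 784) - 9*y^2 - 126*y - 441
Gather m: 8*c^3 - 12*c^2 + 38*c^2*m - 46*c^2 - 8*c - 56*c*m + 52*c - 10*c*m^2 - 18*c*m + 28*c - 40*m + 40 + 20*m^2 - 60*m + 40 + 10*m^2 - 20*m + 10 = 8*c^3 - 58*c^2 + 72*c + m^2*(30 - 10*c) + m*(38*c^2 - 74*c - 120) + 90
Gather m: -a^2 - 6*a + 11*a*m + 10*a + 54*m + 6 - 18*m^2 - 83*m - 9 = -a^2 + 4*a - 18*m^2 + m*(11*a - 29) - 3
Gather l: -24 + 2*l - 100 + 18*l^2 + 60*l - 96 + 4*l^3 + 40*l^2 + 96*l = 4*l^3 + 58*l^2 + 158*l - 220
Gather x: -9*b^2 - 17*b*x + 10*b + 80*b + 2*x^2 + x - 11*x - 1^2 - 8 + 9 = -9*b^2 + 90*b + 2*x^2 + x*(-17*b - 10)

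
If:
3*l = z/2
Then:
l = z/6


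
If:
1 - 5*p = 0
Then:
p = 1/5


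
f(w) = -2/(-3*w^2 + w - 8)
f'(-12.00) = 0.00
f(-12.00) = 0.00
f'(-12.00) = 0.00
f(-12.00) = 0.00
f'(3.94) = -0.02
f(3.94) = 0.04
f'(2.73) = -0.04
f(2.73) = 0.07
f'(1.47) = -0.09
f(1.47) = 0.15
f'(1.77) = -0.08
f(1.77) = 0.13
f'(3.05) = -0.03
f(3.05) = 0.06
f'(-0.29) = 0.08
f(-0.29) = 0.23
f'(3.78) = -0.02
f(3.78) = 0.04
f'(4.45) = -0.01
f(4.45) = 0.03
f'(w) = -2*(6*w - 1)/(-3*w^2 + w - 8)^2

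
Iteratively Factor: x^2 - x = (x)*(x - 1)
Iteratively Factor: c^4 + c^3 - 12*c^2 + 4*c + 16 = (c - 2)*(c^3 + 3*c^2 - 6*c - 8) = (c - 2)*(c + 4)*(c^2 - c - 2) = (c - 2)^2*(c + 4)*(c + 1)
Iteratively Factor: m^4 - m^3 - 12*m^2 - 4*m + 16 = (m - 4)*(m^3 + 3*m^2 - 4) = (m - 4)*(m + 2)*(m^2 + m - 2) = (m - 4)*(m + 2)^2*(m - 1)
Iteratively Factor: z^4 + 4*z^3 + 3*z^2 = (z + 3)*(z^3 + z^2) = z*(z + 3)*(z^2 + z) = z^2*(z + 3)*(z + 1)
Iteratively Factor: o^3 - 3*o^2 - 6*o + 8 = (o - 4)*(o^2 + o - 2) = (o - 4)*(o - 1)*(o + 2)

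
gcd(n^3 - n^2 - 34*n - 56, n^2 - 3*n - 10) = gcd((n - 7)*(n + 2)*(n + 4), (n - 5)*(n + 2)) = n + 2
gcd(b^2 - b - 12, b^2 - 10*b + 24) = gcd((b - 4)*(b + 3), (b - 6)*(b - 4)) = b - 4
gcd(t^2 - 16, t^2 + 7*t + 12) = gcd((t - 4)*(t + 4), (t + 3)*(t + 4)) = t + 4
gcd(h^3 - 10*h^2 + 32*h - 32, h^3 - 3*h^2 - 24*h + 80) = h^2 - 8*h + 16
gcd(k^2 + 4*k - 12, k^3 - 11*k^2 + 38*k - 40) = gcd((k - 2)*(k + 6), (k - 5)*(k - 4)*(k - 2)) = k - 2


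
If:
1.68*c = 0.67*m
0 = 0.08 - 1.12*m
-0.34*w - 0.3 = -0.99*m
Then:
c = 0.03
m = 0.07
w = -0.67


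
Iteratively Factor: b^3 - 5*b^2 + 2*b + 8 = (b + 1)*(b^2 - 6*b + 8) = (b - 2)*(b + 1)*(b - 4)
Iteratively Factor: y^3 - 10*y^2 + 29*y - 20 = (y - 4)*(y^2 - 6*y + 5) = (y - 4)*(y - 1)*(y - 5)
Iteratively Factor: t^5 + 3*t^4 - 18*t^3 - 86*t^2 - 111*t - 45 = (t + 3)*(t^4 - 18*t^2 - 32*t - 15) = (t - 5)*(t + 3)*(t^3 + 5*t^2 + 7*t + 3) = (t - 5)*(t + 1)*(t + 3)*(t^2 + 4*t + 3) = (t - 5)*(t + 1)^2*(t + 3)*(t + 3)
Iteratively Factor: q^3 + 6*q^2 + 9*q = (q)*(q^2 + 6*q + 9) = q*(q + 3)*(q + 3)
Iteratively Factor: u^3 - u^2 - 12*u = (u)*(u^2 - u - 12) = u*(u + 3)*(u - 4)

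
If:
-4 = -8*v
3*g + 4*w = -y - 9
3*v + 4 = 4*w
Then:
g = -y/3 - 29/6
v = 1/2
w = 11/8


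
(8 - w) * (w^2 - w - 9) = -w^3 + 9*w^2 + w - 72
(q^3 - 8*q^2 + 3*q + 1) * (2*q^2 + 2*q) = 2*q^5 - 14*q^4 - 10*q^3 + 8*q^2 + 2*q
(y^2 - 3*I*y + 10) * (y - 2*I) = y^3 - 5*I*y^2 + 4*y - 20*I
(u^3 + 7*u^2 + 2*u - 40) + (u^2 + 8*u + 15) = u^3 + 8*u^2 + 10*u - 25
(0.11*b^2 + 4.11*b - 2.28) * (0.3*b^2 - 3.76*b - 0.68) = 0.033*b^4 + 0.8194*b^3 - 16.2124*b^2 + 5.778*b + 1.5504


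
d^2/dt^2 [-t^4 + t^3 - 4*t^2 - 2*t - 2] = -12*t^2 + 6*t - 8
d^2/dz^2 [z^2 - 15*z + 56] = 2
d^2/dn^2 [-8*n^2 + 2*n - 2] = -16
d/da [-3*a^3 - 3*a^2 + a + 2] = -9*a^2 - 6*a + 1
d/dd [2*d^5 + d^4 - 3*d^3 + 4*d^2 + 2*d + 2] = 10*d^4 + 4*d^3 - 9*d^2 + 8*d + 2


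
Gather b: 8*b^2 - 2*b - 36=8*b^2 - 2*b - 36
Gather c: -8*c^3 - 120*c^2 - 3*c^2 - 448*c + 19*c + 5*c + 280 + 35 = -8*c^3 - 123*c^2 - 424*c + 315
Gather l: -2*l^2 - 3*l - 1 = -2*l^2 - 3*l - 1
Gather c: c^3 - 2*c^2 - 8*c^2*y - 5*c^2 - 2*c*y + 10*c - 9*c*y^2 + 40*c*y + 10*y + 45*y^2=c^3 + c^2*(-8*y - 7) + c*(-9*y^2 + 38*y + 10) + 45*y^2 + 10*y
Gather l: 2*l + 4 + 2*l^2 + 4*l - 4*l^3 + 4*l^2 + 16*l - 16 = -4*l^3 + 6*l^2 + 22*l - 12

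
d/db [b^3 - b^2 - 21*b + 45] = 3*b^2 - 2*b - 21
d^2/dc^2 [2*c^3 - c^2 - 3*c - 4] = 12*c - 2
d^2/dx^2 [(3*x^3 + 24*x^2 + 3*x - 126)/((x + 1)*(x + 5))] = 24*(-4*x^3 - 39*x^2 - 174*x - 283)/(x^6 + 18*x^5 + 123*x^4 + 396*x^3 + 615*x^2 + 450*x + 125)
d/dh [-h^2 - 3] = -2*h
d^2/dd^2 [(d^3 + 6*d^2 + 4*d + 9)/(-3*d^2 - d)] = 2*(-19*d^3 - 243*d^2 - 81*d - 9)/(d^3*(27*d^3 + 27*d^2 + 9*d + 1))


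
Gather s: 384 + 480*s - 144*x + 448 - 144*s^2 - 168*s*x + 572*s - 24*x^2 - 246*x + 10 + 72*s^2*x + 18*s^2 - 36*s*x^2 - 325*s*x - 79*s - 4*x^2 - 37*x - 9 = s^2*(72*x - 126) + s*(-36*x^2 - 493*x + 973) - 28*x^2 - 427*x + 833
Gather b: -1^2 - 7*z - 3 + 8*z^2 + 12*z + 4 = 8*z^2 + 5*z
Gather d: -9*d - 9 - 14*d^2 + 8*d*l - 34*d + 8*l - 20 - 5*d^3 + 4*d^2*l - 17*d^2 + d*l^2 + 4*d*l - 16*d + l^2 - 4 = -5*d^3 + d^2*(4*l - 31) + d*(l^2 + 12*l - 59) + l^2 + 8*l - 33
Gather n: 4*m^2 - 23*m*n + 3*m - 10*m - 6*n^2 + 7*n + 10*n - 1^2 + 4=4*m^2 - 7*m - 6*n^2 + n*(17 - 23*m) + 3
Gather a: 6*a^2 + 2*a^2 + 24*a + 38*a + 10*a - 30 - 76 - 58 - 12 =8*a^2 + 72*a - 176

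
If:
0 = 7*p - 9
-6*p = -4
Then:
No Solution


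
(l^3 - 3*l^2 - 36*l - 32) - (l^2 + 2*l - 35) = l^3 - 4*l^2 - 38*l + 3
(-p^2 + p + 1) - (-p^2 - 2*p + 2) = 3*p - 1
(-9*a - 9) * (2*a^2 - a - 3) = -18*a^3 - 9*a^2 + 36*a + 27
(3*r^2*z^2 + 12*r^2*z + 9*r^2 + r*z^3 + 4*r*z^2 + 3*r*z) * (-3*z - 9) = -9*r^2*z^3 - 63*r^2*z^2 - 135*r^2*z - 81*r^2 - 3*r*z^4 - 21*r*z^3 - 45*r*z^2 - 27*r*z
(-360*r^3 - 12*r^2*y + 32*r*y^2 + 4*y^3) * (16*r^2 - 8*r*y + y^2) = -5760*r^5 + 2688*r^4*y + 248*r^3*y^2 - 204*r^2*y^3 + 4*y^5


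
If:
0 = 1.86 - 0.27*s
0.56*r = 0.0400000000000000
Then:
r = 0.07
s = 6.89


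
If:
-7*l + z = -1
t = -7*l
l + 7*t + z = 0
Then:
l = -1/41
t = 7/41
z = -48/41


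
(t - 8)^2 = t^2 - 16*t + 64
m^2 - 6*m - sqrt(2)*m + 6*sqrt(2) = (m - 6)*(m - sqrt(2))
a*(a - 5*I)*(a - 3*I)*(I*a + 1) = I*a^4 + 9*a^3 - 23*I*a^2 - 15*a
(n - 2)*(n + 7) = n^2 + 5*n - 14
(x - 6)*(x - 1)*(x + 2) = x^3 - 5*x^2 - 8*x + 12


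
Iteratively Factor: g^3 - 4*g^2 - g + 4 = (g + 1)*(g^2 - 5*g + 4) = (g - 4)*(g + 1)*(g - 1)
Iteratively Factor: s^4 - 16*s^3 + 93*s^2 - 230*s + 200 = (s - 2)*(s^3 - 14*s^2 + 65*s - 100) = (s - 4)*(s - 2)*(s^2 - 10*s + 25) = (s - 5)*(s - 4)*(s - 2)*(s - 5)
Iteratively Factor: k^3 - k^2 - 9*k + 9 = (k - 3)*(k^2 + 2*k - 3) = (k - 3)*(k - 1)*(k + 3)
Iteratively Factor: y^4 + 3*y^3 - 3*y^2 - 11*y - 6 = (y + 3)*(y^3 - 3*y - 2) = (y + 1)*(y + 3)*(y^2 - y - 2) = (y + 1)^2*(y + 3)*(y - 2)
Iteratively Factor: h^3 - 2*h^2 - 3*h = (h)*(h^2 - 2*h - 3) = h*(h - 3)*(h + 1)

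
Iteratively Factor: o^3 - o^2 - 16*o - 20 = (o + 2)*(o^2 - 3*o - 10) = (o - 5)*(o + 2)*(o + 2)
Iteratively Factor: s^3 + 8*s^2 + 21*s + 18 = (s + 3)*(s^2 + 5*s + 6) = (s + 2)*(s + 3)*(s + 3)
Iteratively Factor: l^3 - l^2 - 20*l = (l - 5)*(l^2 + 4*l) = (l - 5)*(l + 4)*(l)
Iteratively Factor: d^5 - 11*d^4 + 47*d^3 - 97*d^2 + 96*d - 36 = (d - 2)*(d^4 - 9*d^3 + 29*d^2 - 39*d + 18) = (d - 3)*(d - 2)*(d^3 - 6*d^2 + 11*d - 6) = (d - 3)*(d - 2)*(d - 1)*(d^2 - 5*d + 6) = (d - 3)*(d - 2)^2*(d - 1)*(d - 3)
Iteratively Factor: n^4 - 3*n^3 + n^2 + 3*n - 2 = (n - 1)*(n^3 - 2*n^2 - n + 2) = (n - 1)^2*(n^2 - n - 2) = (n - 2)*(n - 1)^2*(n + 1)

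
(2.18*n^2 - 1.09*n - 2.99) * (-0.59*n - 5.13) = -1.2862*n^3 - 10.5403*n^2 + 7.3558*n + 15.3387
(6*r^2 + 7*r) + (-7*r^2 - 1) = -r^2 + 7*r - 1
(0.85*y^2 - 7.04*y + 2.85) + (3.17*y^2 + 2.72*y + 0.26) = 4.02*y^2 - 4.32*y + 3.11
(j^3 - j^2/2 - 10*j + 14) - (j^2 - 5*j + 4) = j^3 - 3*j^2/2 - 5*j + 10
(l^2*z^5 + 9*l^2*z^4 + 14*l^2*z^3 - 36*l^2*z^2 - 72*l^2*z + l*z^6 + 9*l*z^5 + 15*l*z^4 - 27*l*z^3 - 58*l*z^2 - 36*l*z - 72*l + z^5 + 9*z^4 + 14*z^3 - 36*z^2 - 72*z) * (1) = l^2*z^5 + 9*l^2*z^4 + 14*l^2*z^3 - 36*l^2*z^2 - 72*l^2*z + l*z^6 + 9*l*z^5 + 15*l*z^4 - 27*l*z^3 - 58*l*z^2 - 36*l*z - 72*l + z^5 + 9*z^4 + 14*z^3 - 36*z^2 - 72*z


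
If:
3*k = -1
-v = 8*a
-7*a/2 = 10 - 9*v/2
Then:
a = -20/79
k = -1/3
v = 160/79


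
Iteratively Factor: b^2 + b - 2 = (b + 2)*(b - 1)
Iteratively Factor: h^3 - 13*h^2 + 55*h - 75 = (h - 3)*(h^2 - 10*h + 25) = (h - 5)*(h - 3)*(h - 5)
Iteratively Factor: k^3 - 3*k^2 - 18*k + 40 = (k - 5)*(k^2 + 2*k - 8) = (k - 5)*(k + 4)*(k - 2)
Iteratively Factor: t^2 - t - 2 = (t + 1)*(t - 2)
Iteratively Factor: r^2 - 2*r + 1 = (r - 1)*(r - 1)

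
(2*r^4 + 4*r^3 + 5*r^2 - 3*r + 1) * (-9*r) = -18*r^5 - 36*r^4 - 45*r^3 + 27*r^2 - 9*r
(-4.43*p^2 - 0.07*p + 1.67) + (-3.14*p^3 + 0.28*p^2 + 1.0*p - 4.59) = -3.14*p^3 - 4.15*p^2 + 0.93*p - 2.92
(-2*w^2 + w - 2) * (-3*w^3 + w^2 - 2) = 6*w^5 - 5*w^4 + 7*w^3 + 2*w^2 - 2*w + 4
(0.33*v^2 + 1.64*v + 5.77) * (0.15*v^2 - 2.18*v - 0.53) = 0.0495*v^4 - 0.4734*v^3 - 2.8846*v^2 - 13.4478*v - 3.0581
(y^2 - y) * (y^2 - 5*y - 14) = y^4 - 6*y^3 - 9*y^2 + 14*y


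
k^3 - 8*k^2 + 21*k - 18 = (k - 3)^2*(k - 2)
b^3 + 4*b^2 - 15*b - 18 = (b - 3)*(b + 1)*(b + 6)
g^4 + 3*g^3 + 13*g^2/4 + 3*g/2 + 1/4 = (g + 1/2)^2*(g + 1)^2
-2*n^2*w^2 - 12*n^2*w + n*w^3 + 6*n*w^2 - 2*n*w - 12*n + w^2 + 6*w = (-2*n + w)*(w + 6)*(n*w + 1)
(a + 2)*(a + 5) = a^2 + 7*a + 10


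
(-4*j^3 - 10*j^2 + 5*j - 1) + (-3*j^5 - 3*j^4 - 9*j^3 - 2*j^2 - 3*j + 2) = -3*j^5 - 3*j^4 - 13*j^3 - 12*j^2 + 2*j + 1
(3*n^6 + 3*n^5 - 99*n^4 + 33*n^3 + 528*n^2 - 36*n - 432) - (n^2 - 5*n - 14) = 3*n^6 + 3*n^5 - 99*n^4 + 33*n^3 + 527*n^2 - 31*n - 418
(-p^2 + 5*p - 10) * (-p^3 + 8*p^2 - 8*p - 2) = p^5 - 13*p^4 + 58*p^3 - 118*p^2 + 70*p + 20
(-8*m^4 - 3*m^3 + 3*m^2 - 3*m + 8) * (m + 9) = -8*m^5 - 75*m^4 - 24*m^3 + 24*m^2 - 19*m + 72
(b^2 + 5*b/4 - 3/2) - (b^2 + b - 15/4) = b/4 + 9/4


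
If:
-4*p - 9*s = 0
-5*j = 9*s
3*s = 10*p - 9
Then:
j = 54/85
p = 27/34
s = -6/17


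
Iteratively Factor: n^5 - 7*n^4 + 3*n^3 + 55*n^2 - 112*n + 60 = (n - 2)*(n^4 - 5*n^3 - 7*n^2 + 41*n - 30) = (n - 2)^2*(n^3 - 3*n^2 - 13*n + 15) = (n - 2)^2*(n + 3)*(n^2 - 6*n + 5) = (n - 5)*(n - 2)^2*(n + 3)*(n - 1)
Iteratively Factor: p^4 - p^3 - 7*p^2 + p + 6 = (p - 1)*(p^3 - 7*p - 6) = (p - 3)*(p - 1)*(p^2 + 3*p + 2) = (p - 3)*(p - 1)*(p + 1)*(p + 2)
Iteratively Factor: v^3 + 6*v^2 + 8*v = (v + 2)*(v^2 + 4*v) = v*(v + 2)*(v + 4)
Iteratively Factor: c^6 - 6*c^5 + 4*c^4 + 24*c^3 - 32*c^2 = (c - 2)*(c^5 - 4*c^4 - 4*c^3 + 16*c^2) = (c - 2)^2*(c^4 - 2*c^3 - 8*c^2) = (c - 4)*(c - 2)^2*(c^3 + 2*c^2) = c*(c - 4)*(c - 2)^2*(c^2 + 2*c) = c^2*(c - 4)*(c - 2)^2*(c + 2)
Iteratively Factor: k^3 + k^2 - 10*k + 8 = (k + 4)*(k^2 - 3*k + 2) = (k - 2)*(k + 4)*(k - 1)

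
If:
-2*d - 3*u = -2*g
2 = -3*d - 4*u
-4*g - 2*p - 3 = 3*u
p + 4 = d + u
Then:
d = -14/3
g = -1/6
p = -17/3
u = 3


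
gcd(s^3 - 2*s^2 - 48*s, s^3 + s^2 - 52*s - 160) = s - 8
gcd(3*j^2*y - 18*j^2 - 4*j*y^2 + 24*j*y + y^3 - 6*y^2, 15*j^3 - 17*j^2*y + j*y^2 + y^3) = 3*j^2 - 4*j*y + y^2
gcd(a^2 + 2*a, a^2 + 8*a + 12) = a + 2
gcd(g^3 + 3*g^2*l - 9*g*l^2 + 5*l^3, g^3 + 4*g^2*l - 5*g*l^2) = g^2 + 4*g*l - 5*l^2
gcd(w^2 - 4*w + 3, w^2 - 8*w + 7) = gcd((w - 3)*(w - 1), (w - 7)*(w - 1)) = w - 1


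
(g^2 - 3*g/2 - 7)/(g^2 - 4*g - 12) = (g - 7/2)/(g - 6)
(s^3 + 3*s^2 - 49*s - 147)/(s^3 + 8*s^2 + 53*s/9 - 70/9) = 9*(s^2 - 4*s - 21)/(9*s^2 + 9*s - 10)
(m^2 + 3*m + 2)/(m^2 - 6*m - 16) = (m + 1)/(m - 8)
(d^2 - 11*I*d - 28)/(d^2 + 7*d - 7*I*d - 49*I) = (d - 4*I)/(d + 7)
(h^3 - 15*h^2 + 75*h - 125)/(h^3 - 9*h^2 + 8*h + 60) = (h^2 - 10*h + 25)/(h^2 - 4*h - 12)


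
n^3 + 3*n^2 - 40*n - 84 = (n - 6)*(n + 2)*(n + 7)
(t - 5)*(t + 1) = t^2 - 4*t - 5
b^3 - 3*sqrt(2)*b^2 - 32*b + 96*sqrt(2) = (b - 4*sqrt(2))*(b - 3*sqrt(2))*(b + 4*sqrt(2))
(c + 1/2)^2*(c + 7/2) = c^3 + 9*c^2/2 + 15*c/4 + 7/8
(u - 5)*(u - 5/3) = u^2 - 20*u/3 + 25/3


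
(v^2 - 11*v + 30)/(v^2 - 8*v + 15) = (v - 6)/(v - 3)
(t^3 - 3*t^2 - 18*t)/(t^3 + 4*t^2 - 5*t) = (t^2 - 3*t - 18)/(t^2 + 4*t - 5)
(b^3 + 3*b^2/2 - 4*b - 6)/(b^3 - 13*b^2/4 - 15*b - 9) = 2*(2*b^2 - b - 6)/(4*b^2 - 21*b - 18)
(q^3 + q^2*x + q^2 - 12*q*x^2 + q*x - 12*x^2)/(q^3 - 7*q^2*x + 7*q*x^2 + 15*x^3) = (-q^2 - 4*q*x - q - 4*x)/(-q^2 + 4*q*x + 5*x^2)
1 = 1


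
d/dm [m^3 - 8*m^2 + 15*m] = 3*m^2 - 16*m + 15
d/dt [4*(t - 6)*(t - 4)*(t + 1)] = 12*t^2 - 72*t + 56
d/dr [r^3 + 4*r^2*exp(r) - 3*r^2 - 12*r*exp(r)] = 4*r^2*exp(r) + 3*r^2 - 4*r*exp(r) - 6*r - 12*exp(r)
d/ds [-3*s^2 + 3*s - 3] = 3 - 6*s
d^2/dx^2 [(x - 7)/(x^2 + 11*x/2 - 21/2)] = 4*(3*(1 - 2*x)*(2*x^2 + 11*x - 21) + (x - 7)*(4*x + 11)^2)/(2*x^2 + 11*x - 21)^3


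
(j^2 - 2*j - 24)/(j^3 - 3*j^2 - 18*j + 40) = (j - 6)/(j^2 - 7*j + 10)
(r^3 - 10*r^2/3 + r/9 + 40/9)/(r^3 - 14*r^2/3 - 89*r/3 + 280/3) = (3*r^2 - 2*r - 5)/(3*(r^2 - 2*r - 35))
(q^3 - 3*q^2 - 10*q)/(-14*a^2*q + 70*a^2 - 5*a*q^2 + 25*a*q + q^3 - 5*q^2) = q*(q + 2)/(-14*a^2 - 5*a*q + q^2)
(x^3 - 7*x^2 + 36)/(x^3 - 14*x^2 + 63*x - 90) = (x + 2)/(x - 5)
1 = 1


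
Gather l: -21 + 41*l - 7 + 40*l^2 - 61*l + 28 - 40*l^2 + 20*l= 0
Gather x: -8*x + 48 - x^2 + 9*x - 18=-x^2 + x + 30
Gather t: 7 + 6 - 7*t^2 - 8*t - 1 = -7*t^2 - 8*t + 12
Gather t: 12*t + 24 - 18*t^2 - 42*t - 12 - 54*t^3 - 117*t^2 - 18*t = -54*t^3 - 135*t^2 - 48*t + 12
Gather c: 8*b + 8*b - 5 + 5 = 16*b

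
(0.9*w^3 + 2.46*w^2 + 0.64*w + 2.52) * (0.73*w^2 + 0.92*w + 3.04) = 0.657*w^5 + 2.6238*w^4 + 5.4664*w^3 + 9.9068*w^2 + 4.264*w + 7.6608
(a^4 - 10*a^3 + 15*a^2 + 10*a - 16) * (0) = 0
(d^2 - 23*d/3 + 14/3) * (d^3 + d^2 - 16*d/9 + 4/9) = d^5 - 20*d^4/3 - 43*d^3/9 + 506*d^2/27 - 316*d/27 + 56/27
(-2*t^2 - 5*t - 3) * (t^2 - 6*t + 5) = -2*t^4 + 7*t^3 + 17*t^2 - 7*t - 15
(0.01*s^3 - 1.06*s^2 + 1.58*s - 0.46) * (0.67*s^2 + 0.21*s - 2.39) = 0.0067*s^5 - 0.7081*s^4 + 0.8121*s^3 + 2.557*s^2 - 3.8728*s + 1.0994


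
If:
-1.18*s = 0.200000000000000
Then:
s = -0.17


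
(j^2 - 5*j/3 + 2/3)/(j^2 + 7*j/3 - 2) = (j - 1)/(j + 3)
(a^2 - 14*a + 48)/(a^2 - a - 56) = (a - 6)/(a + 7)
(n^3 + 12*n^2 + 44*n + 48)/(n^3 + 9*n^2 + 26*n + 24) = (n + 6)/(n + 3)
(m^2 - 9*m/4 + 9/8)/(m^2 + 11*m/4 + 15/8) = (8*m^2 - 18*m + 9)/(8*m^2 + 22*m + 15)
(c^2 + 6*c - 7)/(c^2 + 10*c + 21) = (c - 1)/(c + 3)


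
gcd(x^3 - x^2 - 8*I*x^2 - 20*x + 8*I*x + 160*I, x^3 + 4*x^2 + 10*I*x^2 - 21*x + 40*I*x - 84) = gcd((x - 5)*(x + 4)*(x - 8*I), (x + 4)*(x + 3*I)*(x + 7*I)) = x + 4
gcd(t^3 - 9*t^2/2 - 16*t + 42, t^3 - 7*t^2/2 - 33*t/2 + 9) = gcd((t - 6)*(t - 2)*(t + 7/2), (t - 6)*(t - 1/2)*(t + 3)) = t - 6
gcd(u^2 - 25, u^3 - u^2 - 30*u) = u + 5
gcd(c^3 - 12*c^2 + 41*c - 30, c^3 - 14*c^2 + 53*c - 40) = c^2 - 6*c + 5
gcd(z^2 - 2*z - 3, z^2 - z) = 1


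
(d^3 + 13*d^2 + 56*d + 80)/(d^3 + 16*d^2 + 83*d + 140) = (d + 4)/(d + 7)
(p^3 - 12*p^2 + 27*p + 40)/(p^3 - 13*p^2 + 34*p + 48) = (p - 5)/(p - 6)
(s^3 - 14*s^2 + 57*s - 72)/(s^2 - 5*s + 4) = (s^3 - 14*s^2 + 57*s - 72)/(s^2 - 5*s + 4)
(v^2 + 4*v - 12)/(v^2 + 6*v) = (v - 2)/v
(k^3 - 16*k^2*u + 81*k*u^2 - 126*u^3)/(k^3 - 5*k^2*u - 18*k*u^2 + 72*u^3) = (k - 7*u)/(k + 4*u)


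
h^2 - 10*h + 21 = (h - 7)*(h - 3)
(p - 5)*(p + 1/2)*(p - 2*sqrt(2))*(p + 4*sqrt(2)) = p^4 - 9*p^3/2 + 2*sqrt(2)*p^3 - 37*p^2/2 - 9*sqrt(2)*p^2 - 5*sqrt(2)*p + 72*p + 40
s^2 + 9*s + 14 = (s + 2)*(s + 7)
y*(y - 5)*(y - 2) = y^3 - 7*y^2 + 10*y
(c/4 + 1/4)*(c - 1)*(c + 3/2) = c^3/4 + 3*c^2/8 - c/4 - 3/8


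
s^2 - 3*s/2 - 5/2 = (s - 5/2)*(s + 1)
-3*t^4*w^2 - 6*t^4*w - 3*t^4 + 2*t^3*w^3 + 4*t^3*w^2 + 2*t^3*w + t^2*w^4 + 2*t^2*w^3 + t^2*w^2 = (-t + w)*(3*t + w)*(t*w + t)^2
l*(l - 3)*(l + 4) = l^3 + l^2 - 12*l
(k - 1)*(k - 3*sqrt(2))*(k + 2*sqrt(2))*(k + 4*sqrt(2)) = k^4 - k^3 + 3*sqrt(2)*k^3 - 20*k^2 - 3*sqrt(2)*k^2 - 48*sqrt(2)*k + 20*k + 48*sqrt(2)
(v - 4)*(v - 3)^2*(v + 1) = v^4 - 9*v^3 + 23*v^2 - 3*v - 36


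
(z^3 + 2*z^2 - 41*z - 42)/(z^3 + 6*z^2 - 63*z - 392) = (z^2 - 5*z - 6)/(z^2 - z - 56)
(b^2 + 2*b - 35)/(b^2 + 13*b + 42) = (b - 5)/(b + 6)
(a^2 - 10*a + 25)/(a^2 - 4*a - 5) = (a - 5)/(a + 1)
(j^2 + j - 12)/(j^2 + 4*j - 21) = (j + 4)/(j + 7)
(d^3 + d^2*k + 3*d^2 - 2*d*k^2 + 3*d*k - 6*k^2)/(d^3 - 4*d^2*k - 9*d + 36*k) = (d^2 + d*k - 2*k^2)/(d^2 - 4*d*k - 3*d + 12*k)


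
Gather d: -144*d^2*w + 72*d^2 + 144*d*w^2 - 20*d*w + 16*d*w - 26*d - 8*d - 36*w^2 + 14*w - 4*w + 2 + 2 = d^2*(72 - 144*w) + d*(144*w^2 - 4*w - 34) - 36*w^2 + 10*w + 4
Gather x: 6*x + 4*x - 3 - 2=10*x - 5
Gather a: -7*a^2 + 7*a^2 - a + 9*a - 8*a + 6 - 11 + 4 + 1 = 0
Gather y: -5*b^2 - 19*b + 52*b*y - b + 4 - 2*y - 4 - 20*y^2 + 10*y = -5*b^2 - 20*b - 20*y^2 + y*(52*b + 8)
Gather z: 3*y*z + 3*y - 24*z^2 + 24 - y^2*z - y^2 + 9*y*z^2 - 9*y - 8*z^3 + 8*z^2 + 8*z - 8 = -y^2 - 6*y - 8*z^3 + z^2*(9*y - 16) + z*(-y^2 + 3*y + 8) + 16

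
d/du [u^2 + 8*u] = 2*u + 8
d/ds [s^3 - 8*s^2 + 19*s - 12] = 3*s^2 - 16*s + 19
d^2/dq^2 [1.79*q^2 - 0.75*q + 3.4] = 3.58000000000000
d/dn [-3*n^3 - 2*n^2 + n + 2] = -9*n^2 - 4*n + 1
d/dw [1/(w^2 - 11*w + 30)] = (11 - 2*w)/(w^2 - 11*w + 30)^2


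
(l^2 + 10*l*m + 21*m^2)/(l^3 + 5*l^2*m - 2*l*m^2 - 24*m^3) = (l + 7*m)/(l^2 + 2*l*m - 8*m^2)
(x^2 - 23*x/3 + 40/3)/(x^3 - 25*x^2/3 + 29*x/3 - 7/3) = (3*x^2 - 23*x + 40)/(3*x^3 - 25*x^2 + 29*x - 7)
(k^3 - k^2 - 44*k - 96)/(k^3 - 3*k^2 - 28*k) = (k^2 - 5*k - 24)/(k*(k - 7))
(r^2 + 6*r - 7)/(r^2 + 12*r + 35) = (r - 1)/(r + 5)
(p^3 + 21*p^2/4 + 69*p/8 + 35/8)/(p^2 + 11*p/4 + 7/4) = p + 5/2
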